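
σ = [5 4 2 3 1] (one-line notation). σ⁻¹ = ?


To find σ⁻¹, swap domain and range:
σ(1) = 5 → σ⁻¹(5) = 1
σ(2) = 4 → σ⁻¹(4) = 2
σ(3) = 2 → σ⁻¹(2) = 3
σ(4) = 3 → σ⁻¹(3) = 4
σ(5) = 1 → σ⁻¹(1) = 5

σ⁻¹ = [5 3 4 2 1]


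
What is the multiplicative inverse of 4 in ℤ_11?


Use the extended Euclidean algorithm to write 1 = 4·s + 11·t; then s mod 11 is the inverse.
Euclidean algorithm:
  4 = 0·11 + 4
  11 = 2·4 + 3
  4 = 1·3 + 1
  3 = 3·1 + 0
gcd(4,11) = 1
Back-substitution gives: 4·(3) + 11·(-1) = 1
So 4⁻¹ ≡ 3 ≡ 3 (mod 11)
Check: 4 × 3 = 12 ≡ 1 (mod 11) ✓

4⁻¹ ≡ 3 (mod 11)


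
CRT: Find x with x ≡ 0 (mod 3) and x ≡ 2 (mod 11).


m₁ = 3, m₂ = 11, gcd = 1, so CRT applies. M = m₁·m₂ = 33
Let M₁ = M/m₁ = 11, M₂ = M/m₂ = 3
Find y₁ ≡ M₁⁻¹ (mod m₁): 11⁻¹ ≡ 2 (mod 3)
Find y₂ ≡ M₂⁻¹ (mod m₂): 3⁻¹ ≡ 4 (mod 11)
x = a₁·M₁·y₁ + a₂·M₂·y₂ = 0·11·2 + 2·3·4 = 24
Reduce mod 33: x ≡ 24
Check: 24 mod 3 = 0 ✓, 24 mod 11 = 2 ✓

x ≡ 24 (mod 33)


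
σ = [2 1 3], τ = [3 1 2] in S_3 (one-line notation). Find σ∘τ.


σ∘τ: apply τ first, then σ
1 →τ 3 →σ 3
2 →τ 1 →σ 2
3 →τ 2 →σ 1

σ∘τ = [3 2 1]


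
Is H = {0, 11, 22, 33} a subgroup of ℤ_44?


Subgroup test for H = {0, 11, 22, 33} in (ℤ_44, +):
(1) 0 ∈ H? Yes
(2) Closure: for all a,b ∈ H, (a+b) mod 44 ∈ H? Yes
(3) Inverses: for all a ∈ H, -a mod 44 ∈ H? Yes

Yes, H is a subgroup of ℤ_44


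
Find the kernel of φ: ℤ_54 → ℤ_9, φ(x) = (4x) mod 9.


Kernel = preimage of identity
ker(φ) = {x ∈ ℤ_54 : 4x ≡ 0 (mod 9)}. Since 9 | 54, φ is well-defined. The kernel is the cyclic subgroup ⟨9⟩ of ℤ_54 (order 6), i.e. {0, 9, 18, 27, 36, 45}

ker(φ) = {0, 9, 18, 27, 36, 45}


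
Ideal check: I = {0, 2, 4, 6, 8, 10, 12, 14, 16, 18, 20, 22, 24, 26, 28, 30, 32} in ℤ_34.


Check ideal conditions for I = {0, 2, 4, 6, 8, 10, 12, 14, 16, 18, 20, 22, 24, 26, 28, 30, 32} in ℤ_34:
(1) I is an additive subgroup? Yes
(2) For r ∈ ℤ_34 and a ∈ I: r·a ∈ I? Yes

Yes, I is an ideal of ℤ_34


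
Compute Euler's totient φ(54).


Factor n: 54 = 2 × 3^3
φ(n) = n · ∏(1 - 1/p) over distinct primes p | n
φ(54) = 54 · (1 - 1/2) · (1 - 1/3) = 18

φ(54) = 18


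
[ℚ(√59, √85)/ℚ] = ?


[ℚ(√59,√85):ℚ] = [ℚ(√59,√85):ℚ(√59)]·[ℚ(√59):ℚ] = 2·2 = 4

[ℚ(√59, √85)/ℚ] = 4


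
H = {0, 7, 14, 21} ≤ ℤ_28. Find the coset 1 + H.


1 + H = {1 + h (mod 28) : h ∈ H}
1+0=1, 1+7=8, 1+14=15, 1+21=22

1 + H = {1, 8, 15, 22}


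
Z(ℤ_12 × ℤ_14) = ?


Z(G) = {g ∈ G | gx = xg for all x ∈ G}
Direct product of abelian groups is abelian, so Z(G) = G

Z(ℤ_12 × ℤ_14) = ℤ_12 × ℤ_14


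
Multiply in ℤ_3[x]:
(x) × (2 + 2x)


Expand and collect like terms; reduce coefficients mod 3:
x^0: 0·2 = 0 ≡ 0 (mod 3)
x^1: 0·2 + 1·2 = 2 ≡ 2 (mod 3)
x^2: 1·2 = 2 ≡ 2 (mod 3)
Result: 2x + 2x^2

f · g = 2x + 2x^2


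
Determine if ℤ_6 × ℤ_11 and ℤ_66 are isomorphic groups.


Comparing ℤ_6 × ℤ_11 and ℤ_66:
gcd(6,11) = 1, so ℤ_6 × ℤ_11 ≅ ℤ_66 (CRT)

Yes, ℤ_6 × ℤ_11 ≅ ℤ_66


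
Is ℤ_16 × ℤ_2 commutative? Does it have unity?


Direct product ring; commutative with unity (1,1); but (1,0)·(0,1) = (0,0) gives zero divisors, so not an integral domain
Commutative: Yes
Integral domain: No
Has unity: Yes

ℤ_16 × ℤ_2: Commutative=Yes, Unity=Yes


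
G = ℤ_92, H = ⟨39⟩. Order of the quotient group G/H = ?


|⟨39⟩| = n / gcd(39, 92) = 92 / 1 = 92
H is normal (ℤ_92 is abelian).
|G/H| = |G| / |H| = 92 / 92 = 1

|G/H| = 1


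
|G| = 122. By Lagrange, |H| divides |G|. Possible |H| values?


Lagrange's theorem: |H| divides |G|
|G| = 122
Divisors of 122: 1, 2, 61, 122

Possible subgroup orders: {1, 2, 61, 122}


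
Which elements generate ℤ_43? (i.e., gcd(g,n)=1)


g generates ℤ_n iff gcd(g,n) = 1
Prime factors of 43: 43
Generators are g ∈ {1,...,42} not divisible by any of these primes.
Generators: {1, 2, 3, 4, 5, 6, 7, 8, 9, 10, 11, 12, 13, 14, 15, 16, 17, 18, 19, 20, 21, 22, 23, 24, 25, 26, 27, 28, 29, 30, 31, 32, 33, 34, 35, 36, 37, 38, 39, 40, 41, 42}
Number of generators = φ(43) = 42

Generators of ℤ_43 = {1, 2, 3, 4, 5, 6, 7, 8, 9, 10, 11, 12, 13, 14, 15, 16, 17, 18, 19, 20, 21, 22, 23, 24, 25, 26, 27, 28, 29, 30, 31, 32, 33, 34, 35, 36, 37, 38, 39, 40, 41, 42}


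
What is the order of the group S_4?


|S_n| = n! (number of permutations of n symbols)
|S_4| = 4! = 24

|S_4| = 24


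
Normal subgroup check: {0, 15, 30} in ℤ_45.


H = {0, 15, 30} in ℤ_45
ℤ_45 is abelian; every subgroup of an abelian group is normal

Yes, normal subgroup


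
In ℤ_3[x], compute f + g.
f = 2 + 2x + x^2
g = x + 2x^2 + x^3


Add coefficients mod 3:
x^0: 2 + 0 = 2 (mod 3)
x^1: 2 + 1 = 0 (mod 3)
x^2: 1 + 2 = 0 (mod 3)
x^3: 0 + 1 = 1 (mod 3)
Result: 2 + x^3

f + g = 2 + x^3


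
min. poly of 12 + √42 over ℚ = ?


Let α = 12 + √42. Then α - 12 = √42, so (α - 12)² = 42, giving α² - 24α + 102 = 0. Degree 2 and α ∉ ℚ, so this is the minimal polynomial.

Minimal polynomial: x² - 24x + 102


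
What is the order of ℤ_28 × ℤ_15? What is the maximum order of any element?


|ℤ_28 × ℤ_15| = 28 × 15 = 420
Max element order = lcm(28,15) = 420
Cyclic? Yes (gcd=1)

|ℤ_28×ℤ_15| = 420, max element order = 420


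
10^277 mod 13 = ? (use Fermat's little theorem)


Fermat's little theorem: if p is prime and gcd(a,p)=1, then a^(p-1) ≡ 1 (mod p)
p = 13 is prime, gcd(10,13) = 1
Reduce exponent: 277 mod 12 = 1
So 10^277 ≡ 10^1 (mod 13)
10^1 mod 13 = 10

10^277 ≡ 10 (mod 13)


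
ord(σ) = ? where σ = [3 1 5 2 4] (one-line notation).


Cycle decomposition: (1 3 5 4 2)
Cycle lengths: 5
Order = lcm(5) = 5

ord(σ) = 5


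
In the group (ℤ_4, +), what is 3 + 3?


Operation: addition mod 4
3 + 3 = (a + b) mod 4 with a = 3, b = 3

3 + 3 = 2


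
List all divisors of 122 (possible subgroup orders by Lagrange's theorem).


Lagrange's theorem: |H| divides |G|
|G| = 122
Divisors of 122: 1, 2, 61, 122

Possible subgroup orders: {1, 2, 61, 122}


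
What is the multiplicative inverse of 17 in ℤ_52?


Use the extended Euclidean algorithm to write 1 = 17·s + 52·t; then s mod 52 is the inverse.
Euclidean algorithm:
  17 = 0·52 + 17
  52 = 3·17 + 1
  17 = 17·1 + 0
gcd(17,52) = 1
Back-substitution gives: 17·(-3) + 52·(1) = 1
So 17⁻¹ ≡ -3 ≡ 49 (mod 52)
Check: 17 × 49 = 833 ≡ 1 (mod 52) ✓

17⁻¹ ≡ 49 (mod 52)


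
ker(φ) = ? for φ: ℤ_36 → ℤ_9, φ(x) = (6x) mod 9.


Kernel = preimage of identity
ker(φ) = {x ∈ ℤ_36 : 6x ≡ 0 (mod 9)}. Since 9 | 36, φ is well-defined. The kernel is the cyclic subgroup ⟨3⟩ of ℤ_36 (order 12), i.e. {0, 3, 6, 9, 12, 15, 18, 21, 24, 27, 30, 33}

ker(φ) = {0, 3, 6, 9, 12, 15, 18, 21, 24, 27, 30, 33}


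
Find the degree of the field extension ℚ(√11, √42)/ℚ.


[ℚ(√11,√42):ℚ] = [ℚ(√11,√42):ℚ(√11)]·[ℚ(√11):ℚ] = 2·2 = 4

[ℚ(√11, √42)/ℚ] = 4


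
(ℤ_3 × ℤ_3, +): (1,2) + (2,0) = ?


Operation: componentwise addition mod (3, 3)
(1,2) + (2,0) = ((a₁+b₁) mod 3, (a₂+b₂) mod 3) with a = (1,2), b = (2,0)

(1,2) + (2,0) = (0,2)


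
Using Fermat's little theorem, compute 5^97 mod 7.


Fermat's little theorem: if p is prime and gcd(a,p)=1, then a^(p-1) ≡ 1 (mod p)
p = 7 is prime, gcd(5,7) = 1
Reduce exponent: 97 mod 6 = 1
So 5^97 ≡ 5^1 (mod 7)
5^1 mod 7 = 5

5^97 ≡ 5 (mod 7)


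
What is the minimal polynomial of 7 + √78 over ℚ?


Let α = 7 + √78. Then α - 7 = √78, so (α - 7)² = 78, giving α² - 14α - 29 = 0. Degree 2 and α ∉ ℚ, so this is the minimal polynomial.

Minimal polynomial: x² - 14x - 29


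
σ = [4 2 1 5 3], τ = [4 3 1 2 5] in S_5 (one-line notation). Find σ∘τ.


σ∘τ: apply τ first, then σ
1 →τ 4 →σ 5
2 →τ 3 →σ 1
3 →τ 1 →σ 4
4 →τ 2 →σ 2
5 →τ 5 →σ 3

σ∘τ = [5 1 4 2 3]


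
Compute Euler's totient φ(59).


Factor n: 59 = 59
φ(n) = n · ∏(1 - 1/p) over distinct primes p | n
φ(59) = 59 · (1 - 1/59) = 58

φ(59) = 58


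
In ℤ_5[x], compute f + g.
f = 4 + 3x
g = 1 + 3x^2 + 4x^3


Add coefficients mod 5:
x^0: 4 + 1 = 0 (mod 5)
x^1: 3 + 0 = 3 (mod 5)
x^2: 0 + 3 = 3 (mod 5)
x^3: 0 + 4 = 4 (mod 5)
Result: 3x + 3x^2 + 4x^3

f + g = 3x + 3x^2 + 4x^3


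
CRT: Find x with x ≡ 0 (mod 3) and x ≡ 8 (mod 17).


m₁ = 3, m₂ = 17, gcd = 1, so CRT applies. M = m₁·m₂ = 51
Let M₁ = M/m₁ = 17, M₂ = M/m₂ = 3
Find y₁ ≡ M₁⁻¹ (mod m₁): 17⁻¹ ≡ 2 (mod 3)
Find y₂ ≡ M₂⁻¹ (mod m₂): 3⁻¹ ≡ 6 (mod 17)
x = a₁·M₁·y₁ + a₂·M₂·y₂ = 0·17·2 + 8·3·6 = 144
Reduce mod 51: x ≡ 42
Check: 42 mod 3 = 0 ✓, 42 mod 17 = 8 ✓

x ≡ 42 (mod 51)


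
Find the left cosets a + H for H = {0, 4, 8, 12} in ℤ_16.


H = {0, 4, 8, 12}, |H| = 4
Number of cosets = |G|/|H| = 16/4 = 4
0 + H = {0, 4, 8, 12}
1 + H = {1, 5, 9, 13}
2 + H = {2, 6, 10, 14}
3 + H = {3, 7, 11, 15}

Cosets: 0+H={0,4,8,12}; 1+H={1,5,9,13}; 2+H={2,6,10,14}; 3+H={3,7,11,15}


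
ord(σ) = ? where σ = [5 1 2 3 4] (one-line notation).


Cycle decomposition: (1 5 4 3 2)
Cycle lengths: 5
Order = lcm(5) = 5

ord(σ) = 5


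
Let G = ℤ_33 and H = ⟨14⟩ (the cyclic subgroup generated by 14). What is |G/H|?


|⟨14⟩| = n / gcd(14, 33) = 33 / 1 = 33
H is normal (ℤ_33 is abelian).
|G/H| = |G| / |H| = 33 / 33 = 1

|G/H| = 1


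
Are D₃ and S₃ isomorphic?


Comparing D₃ and S₃:
Both are the unique non-abelian group of order 6

Yes, D₃ ≅ S₃


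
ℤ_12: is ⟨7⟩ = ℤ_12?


g generates ℤ_n iff gcd(g, n) = 1
gcd(7, 12) = 1
Since gcd = 1, 7 is a generator.

Yes, 7 generates ℤ_12


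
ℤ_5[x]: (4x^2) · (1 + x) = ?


Expand and collect like terms; reduce coefficients mod 5:
x^0: 0·1 = 0 ≡ 0 (mod 5)
x^1: 0·1 + 0·1 = 0 ≡ 0 (mod 5)
x^2: 0·1 + 4·1 = 4 ≡ 4 (mod 5)
x^3: 4·1 = 4 ≡ 4 (mod 5)
Result: 4x^2 + 4x^3

f · g = 4x^2 + 4x^3


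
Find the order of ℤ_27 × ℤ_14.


|A × B| = |A| · |B|
|ℤ_27 × ℤ_14| = 27 × 14 = 378

|ℤ_27 × ℤ_14| = 378


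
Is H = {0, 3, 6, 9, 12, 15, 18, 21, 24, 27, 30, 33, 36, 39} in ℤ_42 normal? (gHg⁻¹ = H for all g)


H = {0, 3, 6, 9, 12, 15, 18, 21, 24, 27, 30, 33, 36, 39} in ℤ_42
ℤ_42 is abelian; every subgroup of an abelian group is normal

Yes, normal subgroup


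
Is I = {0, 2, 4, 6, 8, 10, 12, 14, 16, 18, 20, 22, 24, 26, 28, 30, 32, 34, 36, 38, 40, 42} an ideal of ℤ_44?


Check ideal conditions for I = {0, 2, 4, 6, 8, 10, 12, 14, 16, 18, 20, 22, 24, 26, 28, 30, 32, 34, 36, 38, 40, 42} in ℤ_44:
(1) I is an additive subgroup? Yes
(2) For r ∈ ℤ_44 and a ∈ I: r·a ∈ I? Yes

Yes, I is an ideal of ℤ_44


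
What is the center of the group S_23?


Z(G) = {g ∈ G | gx = xg for all x ∈ G}
S_n is non-abelian for n ≥ 3; Z(S_23) is trivial

Z(S_23) = {e}


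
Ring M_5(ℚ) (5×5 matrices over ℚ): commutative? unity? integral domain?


Matrix multiplication is non-commutative for n ≥ 2; the identity matrix I is the unity; singular matrices give zero divisors, so not an integral domain
Commutative: No
Integral domain: No
Has unity: Yes

M_5(ℚ) (5×5 matrices over ℚ): Commutative=No, Unity=Yes


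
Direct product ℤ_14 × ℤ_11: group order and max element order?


|ℤ_14 × ℤ_11| = 14 × 11 = 154
Max element order = lcm(14,11) = 154
Cyclic? Yes (gcd=1)

|ℤ_14×ℤ_11| = 154, max element order = 154


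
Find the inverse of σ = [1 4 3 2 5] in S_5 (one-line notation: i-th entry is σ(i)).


To find σ⁻¹, swap domain and range:
σ(1) = 1 → σ⁻¹(1) = 1
σ(2) = 4 → σ⁻¹(4) = 2
σ(3) = 3 → σ⁻¹(3) = 3
σ(4) = 2 → σ⁻¹(2) = 4
σ(5) = 5 → σ⁻¹(5) = 5

σ⁻¹ = [1 4 3 2 5]


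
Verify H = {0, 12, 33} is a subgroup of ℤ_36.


Subgroup test for H = {0, 12, 33} in (ℤ_36, +):
(1) 0 ∈ H? Yes
(2) Closure: for all a,b ∈ H, (a+b) mod 36 ∈ H? No  [counterexample: 12 + 12 = 24 ∉ H]
(3) Inverses: for all a ∈ H, -a mod 36 ∈ H? No

No, H is not a subgroup of ℤ_36


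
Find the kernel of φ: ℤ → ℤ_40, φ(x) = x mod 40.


Kernel = preimage of identity
ker(φ) = {x ∈ ℤ : x ≡ 0 (mod 40)} = 40ℤ = {0, ±40, ±80, ...}

ker(φ) = 40ℤ


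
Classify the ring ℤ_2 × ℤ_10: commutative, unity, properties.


Direct product ring; commutative with unity (1,1); but (1,0)·(0,1) = (0,0) gives zero divisors, so not an integral domain
Commutative: Yes
Integral domain: No
Has unity: Yes

ℤ_2 × ℤ_10: Commutative=Yes, Unity=Yes


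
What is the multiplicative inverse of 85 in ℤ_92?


Use the extended Euclidean algorithm to write 1 = 85·s + 92·t; then s mod 92 is the inverse.
Euclidean algorithm:
  85 = 0·92 + 85
  92 = 1·85 + 7
  85 = 12·7 + 1
  7 = 7·1 + 0
gcd(85,92) = 1
Back-substitution gives: 85·(13) + 92·(-12) = 1
So 85⁻¹ ≡ 13 ≡ 13 (mod 92)
Check: 85 × 13 = 1105 ≡ 1 (mod 92) ✓

85⁻¹ ≡ 13 (mod 92)


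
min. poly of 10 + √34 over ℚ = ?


Let α = 10 + √34. Then α - 10 = √34, so (α - 10)² = 34, giving α² - 20α + 66 = 0. Degree 2 and α ∉ ℚ, so this is the minimal polynomial.

Minimal polynomial: x² - 20x + 66


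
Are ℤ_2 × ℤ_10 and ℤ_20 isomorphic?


Comparing ℤ_2 × ℤ_10 and ℤ_20:
gcd(2,10) = 2 ≠ 1. Max element order in ℤ_2×ℤ_10 is lcm(2,10) = 10 < 20, so it has no element of order 20

No, ℤ_2 × ℤ_10 ≇ ℤ_20


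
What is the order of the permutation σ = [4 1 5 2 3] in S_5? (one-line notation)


Cycle decomposition: (1 4 2) (3 5)
Cycle lengths: 3, 2
Order = lcm(3, 2) = 6

ord(σ) = 6


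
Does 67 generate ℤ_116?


g generates ℤ_n iff gcd(g, n) = 1
gcd(67, 116) = 1
Since gcd = 1, 67 is a generator.

Yes, 67 generates ℤ_116


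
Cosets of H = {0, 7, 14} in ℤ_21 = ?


H = {0, 7, 14}, |H| = 3
Number of cosets = |G|/|H| = 21/3 = 7
0 + H = {0, 7, 14}
1 + H = {1, 8, 15}
2 + H = {2, 9, 16}
3 + H = {3, 10, 17}
4 + H = {4, 11, 18}
5 + H = {5, 12, 19}
6 + H = {6, 13, 20}

Cosets: 0+H={0,7,14}; 1+H={1,8,15}; 2+H={2,9,16}; 3+H={3,10,17}; 4+H={4,11,18}; 5+H={5,12,19}; 6+H={6,13,20}


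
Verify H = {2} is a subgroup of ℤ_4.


Subgroup test for H = {2} in (ℤ_4, +):
(1) 0 ∈ H? No
(2) Closure: for all a,b ∈ H, (a+b) mod 4 ∈ H? No  [counterexample: 2 + 2 = 0 ∉ H]
(3) Inverses: for all a ∈ H, -a mod 4 ∈ H? Yes

No, H is not a subgroup of ℤ_4


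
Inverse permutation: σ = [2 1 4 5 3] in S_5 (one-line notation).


To find σ⁻¹, swap domain and range:
σ(1) = 2 → σ⁻¹(2) = 1
σ(2) = 1 → σ⁻¹(1) = 2
σ(3) = 4 → σ⁻¹(4) = 3
σ(4) = 5 → σ⁻¹(5) = 4
σ(5) = 3 → σ⁻¹(3) = 5

σ⁻¹ = [2 1 5 3 4]


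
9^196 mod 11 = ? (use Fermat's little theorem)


Fermat's little theorem: if p is prime and gcd(a,p)=1, then a^(p-1) ≡ 1 (mod p)
p = 11 is prime, gcd(9,11) = 1
Reduce exponent: 196 mod 10 = 6
So 9^196 ≡ 9^6 (mod 11)
9^6 mod 11 = 9

9^196 ≡ 9 (mod 11)


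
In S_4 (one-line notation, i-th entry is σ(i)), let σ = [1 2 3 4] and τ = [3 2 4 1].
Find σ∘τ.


σ∘τ: apply τ first, then σ
1 →τ 3 →σ 3
2 →τ 2 →σ 2
3 →τ 4 →σ 4
4 →τ 1 →σ 1

σ∘τ = [3 2 4 1]


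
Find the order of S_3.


|S_n| = n! (number of permutations of n symbols)
|S_3| = 3! = 6

|S_3| = 6


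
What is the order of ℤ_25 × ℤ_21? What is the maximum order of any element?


|ℤ_25 × ℤ_21| = 25 × 21 = 525
Max element order = lcm(25,21) = 525
Cyclic? Yes (gcd=1)

|ℤ_25×ℤ_21| = 525, max element order = 525


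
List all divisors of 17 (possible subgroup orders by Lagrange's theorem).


Lagrange's theorem: |H| divides |G|
|G| = 17
Divisors of 17: 1, 17

Possible subgroup orders: {1, 17}


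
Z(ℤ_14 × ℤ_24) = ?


Z(G) = {g ∈ G | gx = xg for all x ∈ G}
Direct product of abelian groups is abelian, so Z(G) = G

Z(ℤ_14 × ℤ_24) = ℤ_14 × ℤ_24


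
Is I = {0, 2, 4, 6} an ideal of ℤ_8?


Check ideal conditions for I = {0, 2, 4, 6} in ℤ_8:
(1) I is an additive subgroup? Yes
(2) For r ∈ ℤ_8 and a ∈ I: r·a ∈ I? Yes

Yes, I is an ideal of ℤ_8


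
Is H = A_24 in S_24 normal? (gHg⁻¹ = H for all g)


H = A_24 in S_24
A_24 has index 2 in S_24, and every subgroup of index 2 is normal

Yes, normal subgroup


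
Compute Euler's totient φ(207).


Factor n: 207 = 3^2 × 23
φ(n) = n · ∏(1 - 1/p) over distinct primes p | n
φ(207) = 207 · (1 - 1/3) · (1 - 1/23) = 132

φ(207) = 132


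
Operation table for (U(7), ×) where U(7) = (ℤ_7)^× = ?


Elements: {1, 2, 3, 4, 5, 6}
Operation: multiplication mod 7
Entry (a, b) = (a × b) mod 7

Cayley table:
  | 1 | 2 | 3 | 4 | 5 | 6
1 | 1 | 2 | 3 | 4 | 5 | 6
2 | 2 | 4 | 6 | 1 | 3 | 5
3 | 3 | 6 | 2 | 5 | 1 | 4
4 | 4 | 1 | 5 | 2 | 6 | 3
5 | 5 | 3 | 1 | 6 | 4 | 2
6 | 6 | 5 | 4 | 3 | 2 | 1


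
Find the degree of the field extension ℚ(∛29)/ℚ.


∛29 has minimal polynomial x³ - 29 (irreducible over ℚ since 29 is not a perfect cube)

[ℚ(∛29)/ℚ] = 3


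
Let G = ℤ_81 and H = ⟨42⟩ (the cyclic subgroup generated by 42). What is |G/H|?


|⟨42⟩| = n / gcd(42, 81) = 81 / 3 = 27
H is normal (ℤ_81 is abelian).
|G/H| = |G| / |H| = 81 / 27 = 3

|G/H| = 3


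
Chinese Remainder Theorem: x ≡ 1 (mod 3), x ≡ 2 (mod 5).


m₁ = 3, m₂ = 5, gcd = 1, so CRT applies. M = m₁·m₂ = 15
Let M₁ = M/m₁ = 5, M₂ = M/m₂ = 3
Find y₁ ≡ M₁⁻¹ (mod m₁): 5⁻¹ ≡ 2 (mod 3)
Find y₂ ≡ M₂⁻¹ (mod m₂): 3⁻¹ ≡ 2 (mod 5)
x = a₁·M₁·y₁ + a₂·M₂·y₂ = 1·5·2 + 2·3·2 = 22
Reduce mod 15: x ≡ 7
Check: 7 mod 3 = 1 ✓, 7 mod 5 = 2 ✓

x ≡ 7 (mod 15)


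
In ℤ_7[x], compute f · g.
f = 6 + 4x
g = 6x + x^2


Expand and collect like terms; reduce coefficients mod 7:
x^0: 6·0 = 0 ≡ 0 (mod 7)
x^1: 6·6 + 4·0 = 36 ≡ 1 (mod 7)
x^2: 6·1 + 4·6 = 30 ≡ 2 (mod 7)
x^3: 4·1 = 4 ≡ 4 (mod 7)
Result: x + 2x^2 + 4x^3

f · g = x + 2x^2 + 4x^3


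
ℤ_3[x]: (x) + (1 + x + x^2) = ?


Add coefficients mod 3:
x^0: 0 + 1 = 1 (mod 3)
x^1: 1 + 1 = 2 (mod 3)
x^2: 0 + 1 = 1 (mod 3)
Result: 1 + 2x + x^2

f + g = 1 + 2x + x^2


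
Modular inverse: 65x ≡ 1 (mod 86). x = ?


Use the extended Euclidean algorithm to write 1 = 65·s + 86·t; then s mod 86 is the inverse.
Euclidean algorithm:
  65 = 0·86 + 65
  86 = 1·65 + 21
  65 = 3·21 + 2
  21 = 10·2 + 1
  2 = 2·1 + 0
gcd(65,86) = 1
Back-substitution gives: 65·(-41) + 86·(31) = 1
So 65⁻¹ ≡ -41 ≡ 45 (mod 86)
Check: 65 × 45 = 2925 ≡ 1 (mod 86) ✓

65⁻¹ ≡ 45 (mod 86)


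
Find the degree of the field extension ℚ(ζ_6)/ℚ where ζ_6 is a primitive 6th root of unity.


[ℚ(ζ_n):ℚ] = deg Φ_n(x) = φ(n). Here φ(6) = 2

[ℚ(ζ_6)/ℚ where ζ_6 is a primitive 6th root of unity] = 2


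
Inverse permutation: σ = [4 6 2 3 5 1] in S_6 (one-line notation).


To find σ⁻¹, swap domain and range:
σ(1) = 4 → σ⁻¹(4) = 1
σ(2) = 6 → σ⁻¹(6) = 2
σ(3) = 2 → σ⁻¹(2) = 3
σ(4) = 3 → σ⁻¹(3) = 4
σ(5) = 5 → σ⁻¹(5) = 5
σ(6) = 1 → σ⁻¹(1) = 6

σ⁻¹ = [6 3 4 1 5 2]


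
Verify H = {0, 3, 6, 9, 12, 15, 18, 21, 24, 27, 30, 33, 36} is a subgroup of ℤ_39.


Subgroup test for H = {0, 3, 6, 9, 12, 15, 18, 21, 24, 27, 30, 33, 36} in (ℤ_39, +):
(1) 0 ∈ H? Yes
(2) Closure: for all a,b ∈ H, (a+b) mod 39 ∈ H? Yes
(3) Inverses: for all a ∈ H, -a mod 39 ∈ H? Yes

Yes, H is a subgroup of ℤ_39


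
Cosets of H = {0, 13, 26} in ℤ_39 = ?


H = {0, 13, 26}, |H| = 3
Number of cosets = |G|/|H| = 39/3 = 13
0 + H = {0, 13, 26}
1 + H = {1, 14, 27}
2 + H = {2, 15, 28}
3 + H = {3, 16, 29}
4 + H = {4, 17, 30}
5 + H = {5, 18, 31}
6 + H = {6, 19, 32}
7 + H = {7, 20, 33}
8 + H = {8, 21, 34}
9 + H = {9, 22, 35}
10 + H = {10, 23, 36}
11 + H = {11, 24, 37}
12 + H = {12, 25, 38}

Cosets: 0+H={0,13,26}; 1+H={1,14,27}; 2+H={2,15,28}; 3+H={3,16,29}; 4+H={4,17,30}; 5+H={5,18,31}; 6+H={6,19,32}; 7+H={7,20,33}; 8+H={8,21,34}; 9+H={9,22,35}; 10+H={10,23,36}; 11+H={11,24,37}; 12+H={12,25,38}


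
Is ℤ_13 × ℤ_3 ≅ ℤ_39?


Comparing ℤ_13 × ℤ_3 and ℤ_39:
gcd(13,3) = 1, so ℤ_13 × ℤ_3 ≅ ℤ_39 (CRT)

Yes, ℤ_13 × ℤ_3 ≅ ℤ_39


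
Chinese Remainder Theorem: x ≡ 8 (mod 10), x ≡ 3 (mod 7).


m₁ = 10, m₂ = 7, gcd = 1, so CRT applies. M = m₁·m₂ = 70
Let M₁ = M/m₁ = 7, M₂ = M/m₂ = 10
Find y₁ ≡ M₁⁻¹ (mod m₁): 7⁻¹ ≡ 3 (mod 10)
Find y₂ ≡ M₂⁻¹ (mod m₂): 10⁻¹ ≡ 5 (mod 7)
x = a₁·M₁·y₁ + a₂·M₂·y₂ = 8·7·3 + 3·10·5 = 318
Reduce mod 70: x ≡ 38
Check: 38 mod 10 = 8 ✓, 38 mod 7 = 3 ✓

x ≡ 38 (mod 70)


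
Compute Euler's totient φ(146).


Factor n: 146 = 2 × 73
φ(n) = n · ∏(1 - 1/p) over distinct primes p | n
φ(146) = 146 · (1 - 1/2) · (1 - 1/73) = 72

φ(146) = 72


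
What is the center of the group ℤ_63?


Z(G) = {g ∈ G | gx = xg for all x ∈ G}
ℤ_63 is abelian, so Z(G) = G

Z(ℤ_63) = ℤ_63


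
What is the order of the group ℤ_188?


ℤ_n has n elements.

|ℤ_188| = 188


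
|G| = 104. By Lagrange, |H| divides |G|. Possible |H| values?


Lagrange's theorem: |H| divides |G|
|G| = 104
Divisors of 104: 1, 2, 4, 8, 13, 26, 52, 104

Possible subgroup orders: {1, 2, 4, 8, 13, 26, 52, 104}


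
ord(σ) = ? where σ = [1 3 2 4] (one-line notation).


Cycle decomposition: (2 3)
Cycle lengths: 2
Order = lcm(2) = 2

ord(σ) = 2


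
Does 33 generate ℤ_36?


g generates ℤ_n iff gcd(g, n) = 1
gcd(33, 36) = 3
Since gcd = 3 ≠ 1, ⟨33⟩ has order 12 < 36, so 33 is not a generator.

No, 33 does not generate ℤ_36


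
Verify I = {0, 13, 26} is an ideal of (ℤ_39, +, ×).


Check ideal conditions for I = {0, 13, 26} in ℤ_39:
(1) I is an additive subgroup? Yes
(2) For r ∈ ℤ_39 and a ∈ I: r·a ∈ I? Yes

Yes, I is an ideal of ℤ_39


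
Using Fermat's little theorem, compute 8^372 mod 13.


Fermat's little theorem: if p is prime and gcd(a,p)=1, then a^(p-1) ≡ 1 (mod p)
p = 13 is prime, gcd(8,13) = 1
Reduce exponent: 372 mod 12 = 0
So 8^372 ≡ 8^0 (mod 13)
8^0 = 1

8^372 ≡ 1 (mod 13)


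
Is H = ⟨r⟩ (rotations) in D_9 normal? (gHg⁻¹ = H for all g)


H = ⟨r⟩ (rotations) in D_9
The rotation subgroup ⟨r⟩ has index 2 in D_9, so it is normal

Yes, normal subgroup


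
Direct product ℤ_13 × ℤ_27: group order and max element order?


|ℤ_13 × ℤ_27| = 13 × 27 = 351
Max element order = lcm(13,27) = 351
Cyclic? Yes (gcd=1)

|ℤ_13×ℤ_27| = 351, max element order = 351


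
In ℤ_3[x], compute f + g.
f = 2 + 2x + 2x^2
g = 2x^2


Add coefficients mod 3:
x^0: 2 + 0 = 2 (mod 3)
x^1: 2 + 0 = 2 (mod 3)
x^2: 2 + 2 = 1 (mod 3)
Result: 2 + 2x + x^2

f + g = 2 + 2x + x^2


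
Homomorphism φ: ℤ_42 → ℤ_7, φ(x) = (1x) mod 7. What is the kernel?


Kernel = preimage of identity
ker(φ) = {x ∈ ℤ_42 : 1x ≡ 0 (mod 7)}. Since 7 | 42, φ is well-defined. The kernel is the cyclic subgroup ⟨7⟩ of ℤ_42 (order 6), i.e. {0, 7, 14, 21, 28, 35}

ker(φ) = {0, 7, 14, 21, 28, 35}


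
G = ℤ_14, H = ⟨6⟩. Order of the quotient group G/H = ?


|⟨6⟩| = n / gcd(6, 14) = 14 / 2 = 7
H is normal (ℤ_14 is abelian).
|G/H| = |G| / |H| = 14 / 7 = 2

|G/H| = 2


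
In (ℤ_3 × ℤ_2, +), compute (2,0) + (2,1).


Operation: componentwise addition mod (3, 2)
(2,0) + (2,1) = ((a₁+b₁) mod 3, (a₂+b₂) mod 2) with a = (2,0), b = (2,1)

(2,0) + (2,1) = (1,1)


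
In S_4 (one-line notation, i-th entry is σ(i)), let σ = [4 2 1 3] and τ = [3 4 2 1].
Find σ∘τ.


σ∘τ: apply τ first, then σ
1 →τ 3 →σ 1
2 →τ 4 →σ 3
3 →τ 2 →σ 2
4 →τ 1 →σ 4

σ∘τ = [1 3 2 4]


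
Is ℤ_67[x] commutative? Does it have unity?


ℤ_67 is a field (n prime), so ℤ_67[x] is a commutative integral domain with unity
Commutative: Yes
Integral domain: Yes
Has unity: Yes

ℤ_67[x]: Commutative=Yes, Unity=Yes


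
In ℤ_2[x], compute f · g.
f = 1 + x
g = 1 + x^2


Expand and collect like terms; reduce coefficients mod 2:
x^0: 1·1 = 1 ≡ 1 (mod 2)
x^1: 1·0 + 1·1 = 1 ≡ 1 (mod 2)
x^2: 1·1 + 1·0 = 1 ≡ 1 (mod 2)
x^3: 1·1 = 1 ≡ 1 (mod 2)
Result: 1 + x + x^2 + x^3

f · g = 1 + x + x^2 + x^3


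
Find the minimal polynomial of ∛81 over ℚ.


∛81 satisfies x³ - 81 = 0, irreducible over ℚ (no rational root; 81 is not a perfect cube)

Minimal polynomial: x³ - 81


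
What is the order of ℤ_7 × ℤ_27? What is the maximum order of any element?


|ℤ_7 × ℤ_27| = 7 × 27 = 189
Max element order = lcm(7,27) = 189
Cyclic? Yes (gcd=1)

|ℤ_7×ℤ_27| = 189, max element order = 189


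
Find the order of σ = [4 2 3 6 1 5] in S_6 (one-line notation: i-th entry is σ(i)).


Cycle decomposition: (1 4 6 5)
Cycle lengths: 4
Order = lcm(4) = 4

ord(σ) = 4


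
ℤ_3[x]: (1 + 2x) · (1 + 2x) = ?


Expand and collect like terms; reduce coefficients mod 3:
x^0: 1·1 = 1 ≡ 1 (mod 3)
x^1: 1·2 + 2·1 = 4 ≡ 1 (mod 3)
x^2: 2·2 = 4 ≡ 1 (mod 3)
Result: 1 + x + x^2

f · g = 1 + x + x^2


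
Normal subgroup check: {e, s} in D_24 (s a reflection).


H = {e, s} in D_24 (s a reflection)
r·s·r⁻¹ = sr⁻² ≠ s for n ≥ 3, so {e, s} is not closed under conjugation

No, not a normal subgroup


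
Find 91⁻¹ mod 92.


Use the extended Euclidean algorithm to write 1 = 91·s + 92·t; then s mod 92 is the inverse.
Euclidean algorithm:
  91 = 0·92 + 91
  92 = 1·91 + 1
  91 = 91·1 + 0
gcd(91,92) = 1
Back-substitution gives: 91·(-1) + 92·(1) = 1
So 91⁻¹ ≡ -1 ≡ 91 (mod 92)
Check: 91 × 91 = 8281 ≡ 1 (mod 92) ✓

91⁻¹ ≡ 91 (mod 92)


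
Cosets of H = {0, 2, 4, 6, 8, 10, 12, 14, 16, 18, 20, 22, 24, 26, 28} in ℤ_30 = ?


H = {0, 2, 4, 6, 8, 10, 12, 14, 16, 18, 20, 22, 24, 26, 28}, |H| = 15
Number of cosets = |G|/|H| = 30/15 = 2
0 + H = {0, 2, 4, 6, 8, 10, 12, 14, 16, 18, 20, 22, 24, 26, 28}
1 + H = {1, 3, 5, 7, 9, 11, 13, 15, 17, 19, 21, 23, 25, 27, 29}

Cosets: 0+H={0,2,4,6,8,10,12,14,16,18,20,22,24,26,28}; 1+H={1,3,5,7,9,11,13,15,17,19,21,23,25,27,29}


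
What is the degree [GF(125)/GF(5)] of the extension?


GF(125) = GF(5^3), so the extension degree is 3

[GF(125)/GF(5)] = 3


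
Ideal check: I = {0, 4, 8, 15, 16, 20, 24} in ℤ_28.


Check ideal conditions for I = {0, 4, 8, 15, 16, 20, 24} in ℤ_28:
(1) I is an additive subgroup? No
(2) For r ∈ ℤ_28 and a ∈ I: r·a ∈ I? No  [counterexample: r=2, a=15, r·a mod 28 = 2 ∉ I]

No, I is not an ideal of ℤ_28


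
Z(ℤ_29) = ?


Z(G) = {g ∈ G | gx = xg for all x ∈ G}
ℤ_29 is abelian, so Z(G) = G

Z(ℤ_29) = ℤ_29


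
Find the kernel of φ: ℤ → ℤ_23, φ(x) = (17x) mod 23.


Kernel = preimage of identity
ker(φ) = {x ∈ ℤ : 17x ≡ 0 (mod 23)}. gcd(17,23) = 1, so 17x ≡ 0 (mod 23) ⟺ x ≡ 0 (mod 23/1 = 23). Hence ker(φ) = 23ℤ

ker(φ) = 23ℤ


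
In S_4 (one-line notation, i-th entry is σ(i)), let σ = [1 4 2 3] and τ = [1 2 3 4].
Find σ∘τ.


σ∘τ: apply τ first, then σ
1 →τ 1 →σ 1
2 →τ 2 →σ 4
3 →τ 3 →σ 2
4 →τ 4 →σ 3

σ∘τ = [1 4 2 3]


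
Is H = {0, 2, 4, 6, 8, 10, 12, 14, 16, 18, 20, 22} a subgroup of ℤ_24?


Subgroup test for H = {0, 2, 4, 6, 8, 10, 12, 14, 16, 18, 20, 22} in (ℤ_24, +):
(1) 0 ∈ H? Yes
(2) Closure: for all a,b ∈ H, (a+b) mod 24 ∈ H? Yes
(3) Inverses: for all a ∈ H, -a mod 24 ∈ H? Yes

Yes, H is a subgroup of ℤ_24


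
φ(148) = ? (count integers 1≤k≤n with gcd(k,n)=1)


Factor n: 148 = 2^2 × 37
φ(n) = n · ∏(1 - 1/p) over distinct primes p | n
φ(148) = 148 · (1 - 1/2) · (1 - 1/37) = 72

φ(148) = 72


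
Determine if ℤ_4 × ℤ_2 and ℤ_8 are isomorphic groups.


Comparing ℤ_4 × ℤ_2 and ℤ_8:
gcd(4,2) = 2 ≠ 1. Max element order in ℤ_4×ℤ_2 is lcm(4,2) = 4 < 8, so it has no element of order 8

No, ℤ_4 × ℤ_2 ≇ ℤ_8


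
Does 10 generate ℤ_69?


g generates ℤ_n iff gcd(g, n) = 1
gcd(10, 69) = 1
Since gcd = 1, 10 is a generator.

Yes, 10 generates ℤ_69


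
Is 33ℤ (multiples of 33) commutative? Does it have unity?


33ℤ is a commutative ring under +,× but has no multiplicative identity (1 ∉ 33ℤ); it has no zero divisors, but without unity it is not an integral domain
Commutative: Yes
Integral domain: No
Has unity: No

33ℤ (multiples of 33): Commutative=Yes, Unity=No


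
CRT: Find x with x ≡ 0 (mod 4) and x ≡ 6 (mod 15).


m₁ = 4, m₂ = 15, gcd = 1, so CRT applies. M = m₁·m₂ = 60
Let M₁ = M/m₁ = 15, M₂ = M/m₂ = 4
Find y₁ ≡ M₁⁻¹ (mod m₁): 15⁻¹ ≡ 3 (mod 4)
Find y₂ ≡ M₂⁻¹ (mod m₂): 4⁻¹ ≡ 4 (mod 15)
x = a₁·M₁·y₁ + a₂·M₂·y₂ = 0·15·3 + 6·4·4 = 96
Reduce mod 60: x ≡ 36
Check: 36 mod 4 = 0 ✓, 36 mod 15 = 6 ✓

x ≡ 36 (mod 60)


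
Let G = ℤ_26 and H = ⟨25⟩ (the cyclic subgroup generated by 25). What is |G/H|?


|⟨25⟩| = n / gcd(25, 26) = 26 / 1 = 26
H is normal (ℤ_26 is abelian).
|G/H| = |G| / |H| = 26 / 26 = 1

|G/H| = 1


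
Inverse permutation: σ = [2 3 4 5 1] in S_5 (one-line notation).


To find σ⁻¹, swap domain and range:
σ(1) = 2 → σ⁻¹(2) = 1
σ(2) = 3 → σ⁻¹(3) = 2
σ(3) = 4 → σ⁻¹(4) = 3
σ(4) = 5 → σ⁻¹(5) = 4
σ(5) = 1 → σ⁻¹(1) = 5

σ⁻¹ = [5 1 2 3 4]


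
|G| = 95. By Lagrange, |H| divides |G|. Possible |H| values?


Lagrange's theorem: |H| divides |G|
|G| = 95
Divisors of 95: 1, 5, 19, 95

Possible subgroup orders: {1, 5, 19, 95}


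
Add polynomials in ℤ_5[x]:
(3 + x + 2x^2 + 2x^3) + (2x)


Add coefficients mod 5:
x^0: 3 + 0 = 3 (mod 5)
x^1: 1 + 2 = 3 (mod 5)
x^2: 2 + 0 = 2 (mod 5)
x^3: 2 + 0 = 2 (mod 5)
Result: 3 + 3x + 2x^2 + 2x^3

f + g = 3 + 3x + 2x^2 + 2x^3


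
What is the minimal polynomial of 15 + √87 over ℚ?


Let α = 15 + √87. Then α - 15 = √87, so (α - 15)² = 87, giving α² - 30α + 138 = 0. Degree 2 and α ∉ ℚ, so this is the minimal polynomial.

Minimal polynomial: x² - 30x + 138


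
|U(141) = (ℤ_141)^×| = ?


U(n) is the group of units mod n; |U(n)| = φ(n)
|U(141)| = φ(141) = 92

|U(141) = (ℤ_141)^×| = 92


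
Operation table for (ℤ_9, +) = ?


Elements: {0, 1, 2, 3, 4, 5, 6, 7, 8}
Operation: addition mod 9
Entry (a, b) = (a + b) mod 9

Cayley table:
  | 0 | 1 | 2 | 3 | 4 | 5 | 6 | 7 | 8
0 | 0 | 1 | 2 | 3 | 4 | 5 | 6 | 7 | 8
1 | 1 | 2 | 3 | 4 | 5 | 6 | 7 | 8 | 0
2 | 2 | 3 | 4 | 5 | 6 | 7 | 8 | 0 | 1
3 | 3 | 4 | 5 | 6 | 7 | 8 | 0 | 1 | 2
4 | 4 | 5 | 6 | 7 | 8 | 0 | 1 | 2 | 3
5 | 5 | 6 | 7 | 8 | 0 | 1 | 2 | 3 | 4
6 | 6 | 7 | 8 | 0 | 1 | 2 | 3 | 4 | 5
7 | 7 | 8 | 0 | 1 | 2 | 3 | 4 | 5 | 6
8 | 8 | 0 | 1 | 2 | 3 | 4 | 5 | 6 | 7


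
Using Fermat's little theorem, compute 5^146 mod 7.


Fermat's little theorem: if p is prime and gcd(a,p)=1, then a^(p-1) ≡ 1 (mod p)
p = 7 is prime, gcd(5,7) = 1
Reduce exponent: 146 mod 6 = 2
So 5^146 ≡ 5^2 (mod 7)
5^2 mod 7 = 4

5^146 ≡ 4 (mod 7)


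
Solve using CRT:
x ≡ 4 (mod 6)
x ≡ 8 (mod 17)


m₁ = 6, m₂ = 17, gcd = 1, so CRT applies. M = m₁·m₂ = 102
Let M₁ = M/m₁ = 17, M₂ = M/m₂ = 6
Find y₁ ≡ M₁⁻¹ (mod m₁): 17⁻¹ ≡ 5 (mod 6)
Find y₂ ≡ M₂⁻¹ (mod m₂): 6⁻¹ ≡ 3 (mod 17)
x = a₁·M₁·y₁ + a₂·M₂·y₂ = 4·17·5 + 8·6·3 = 484
Reduce mod 102: x ≡ 76
Check: 76 mod 6 = 4 ✓, 76 mod 17 = 8 ✓

x ≡ 76 (mod 102)


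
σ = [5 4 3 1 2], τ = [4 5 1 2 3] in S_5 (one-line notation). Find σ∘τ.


σ∘τ: apply τ first, then σ
1 →τ 4 →σ 1
2 →τ 5 →σ 2
3 →τ 1 →σ 5
4 →τ 2 →σ 4
5 →τ 3 →σ 3

σ∘τ = [1 2 5 4 3]


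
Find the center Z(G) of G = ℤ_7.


Z(G) = {g ∈ G | gx = xg for all x ∈ G}
ℤ_7 is abelian, so Z(G) = G

Z(ℤ_7) = ℤ_7


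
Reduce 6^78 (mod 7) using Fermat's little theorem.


Fermat's little theorem: if p is prime and gcd(a,p)=1, then a^(p-1) ≡ 1 (mod p)
p = 7 is prime, gcd(6,7) = 1
Reduce exponent: 78 mod 6 = 0
So 6^78 ≡ 6^0 (mod 7)
6^0 = 1

6^78 ≡ 1 (mod 7)


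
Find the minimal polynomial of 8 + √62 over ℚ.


Let α = 8 + √62. Then α - 8 = √62, so (α - 8)² = 62, giving α² - 16α + 2 = 0. Degree 2 and α ∉ ℚ, so this is the minimal polynomial.

Minimal polynomial: x² - 16x + 2


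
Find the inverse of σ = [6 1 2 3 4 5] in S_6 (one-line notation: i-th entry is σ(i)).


To find σ⁻¹, swap domain and range:
σ(1) = 6 → σ⁻¹(6) = 1
σ(2) = 1 → σ⁻¹(1) = 2
σ(3) = 2 → σ⁻¹(2) = 3
σ(4) = 3 → σ⁻¹(3) = 4
σ(5) = 4 → σ⁻¹(4) = 5
σ(6) = 5 → σ⁻¹(5) = 6

σ⁻¹ = [2 3 4 5 6 1]


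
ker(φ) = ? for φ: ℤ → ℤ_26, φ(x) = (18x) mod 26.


Kernel = preimage of identity
ker(φ) = {x ∈ ℤ : 18x ≡ 0 (mod 26)}. gcd(18,26) = 2, so 18x ≡ 0 (mod 26) ⟺ x ≡ 0 (mod 26/2 = 13). Hence ker(φ) = 13ℤ

ker(φ) = 13ℤ


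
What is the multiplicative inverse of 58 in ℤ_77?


Use the extended Euclidean algorithm to write 1 = 58·s + 77·t; then s mod 77 is the inverse.
Euclidean algorithm:
  58 = 0·77 + 58
  77 = 1·58 + 19
  58 = 3·19 + 1
  19 = 19·1 + 0
gcd(58,77) = 1
Back-substitution gives: 58·(4) + 77·(-3) = 1
So 58⁻¹ ≡ 4 ≡ 4 (mod 77)
Check: 58 × 4 = 232 ≡ 1 (mod 77) ✓

58⁻¹ ≡ 4 (mod 77)


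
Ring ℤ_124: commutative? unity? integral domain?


ℤ_124 is a commutative ring with unity 1; 124 = 2×62 is composite, so 2·62 ≡ 0 gives zero divisors (not an integral domain)
Commutative: Yes
Integral domain: No
Has unity: Yes

ℤ_124: Commutative=Yes, Unity=Yes


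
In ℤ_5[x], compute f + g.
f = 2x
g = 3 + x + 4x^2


Add coefficients mod 5:
x^0: 0 + 3 = 3 (mod 5)
x^1: 2 + 1 = 3 (mod 5)
x^2: 0 + 4 = 4 (mod 5)
Result: 3 + 3x + 4x^2

f + g = 3 + 3x + 4x^2


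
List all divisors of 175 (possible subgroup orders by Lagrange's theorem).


Lagrange's theorem: |H| divides |G|
|G| = 175
Divisors of 175: 1, 5, 7, 25, 35, 175

Possible subgroup orders: {1, 5, 7, 25, 35, 175}


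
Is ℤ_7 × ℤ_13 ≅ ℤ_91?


Comparing ℤ_7 × ℤ_13 and ℤ_91:
gcd(7,13) = 1, so ℤ_7 × ℤ_13 ≅ ℤ_91 (CRT)

Yes, ℤ_7 × ℤ_13 ≅ ℤ_91


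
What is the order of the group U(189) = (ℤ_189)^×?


U(n) is the group of units mod n; |U(n)| = φ(n)
|U(189)| = φ(189) = 108

|U(189) = (ℤ_189)^×| = 108


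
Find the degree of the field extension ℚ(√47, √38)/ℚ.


[ℚ(√47,√38):ℚ] = [ℚ(√47,√38):ℚ(√47)]·[ℚ(√47):ℚ] = 2·2 = 4

[ℚ(√47, √38)/ℚ] = 4


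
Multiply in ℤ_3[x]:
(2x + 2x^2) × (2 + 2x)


Expand and collect like terms; reduce coefficients mod 3:
x^0: 0·2 = 0 ≡ 0 (mod 3)
x^1: 0·2 + 2·2 = 4 ≡ 1 (mod 3)
x^2: 2·2 + 2·2 = 8 ≡ 2 (mod 3)
x^3: 2·2 = 4 ≡ 1 (mod 3)
Result: x + 2x^2 + x^3

f · g = x + 2x^2 + x^3


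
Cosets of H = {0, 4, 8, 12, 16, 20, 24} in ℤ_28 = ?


H = {0, 4, 8, 12, 16, 20, 24}, |H| = 7
Number of cosets = |G|/|H| = 28/7 = 4
0 + H = {0, 4, 8, 12, 16, 20, 24}
1 + H = {1, 5, 9, 13, 17, 21, 25}
2 + H = {2, 6, 10, 14, 18, 22, 26}
3 + H = {3, 7, 11, 15, 19, 23, 27}

Cosets: 0+H={0,4,8,12,16,20,24}; 1+H={1,5,9,13,17,21,25}; 2+H={2,6,10,14,18,22,26}; 3+H={3,7,11,15,19,23,27}


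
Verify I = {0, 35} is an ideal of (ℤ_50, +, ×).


Check ideal conditions for I = {0, 35} in ℤ_50:
(1) I is an additive subgroup? No
(2) For r ∈ ℤ_50 and a ∈ I: r·a ∈ I? No  [counterexample: r=2, a=35, r·a mod 50 = 20 ∉ I]

No, I is not an ideal of ℤ_50


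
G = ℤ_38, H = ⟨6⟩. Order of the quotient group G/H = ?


|⟨6⟩| = n / gcd(6, 38) = 38 / 2 = 19
H is normal (ℤ_38 is abelian).
|G/H| = |G| / |H| = 38 / 19 = 2

|G/H| = 2


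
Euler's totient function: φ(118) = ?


Factor n: 118 = 2 × 59
φ(n) = n · ∏(1 - 1/p) over distinct primes p | n
φ(118) = 118 · (1 - 1/2) · (1 - 1/59) = 58

φ(118) = 58


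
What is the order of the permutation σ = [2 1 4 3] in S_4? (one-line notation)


Cycle decomposition: (1 2) (3 4)
Cycle lengths: 2, 2
Order = lcm(2, 2) = 2

ord(σ) = 2


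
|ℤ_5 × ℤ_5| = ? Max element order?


|ℤ_5 × ℤ_5| = 5 × 5 = 25
Max element order = lcm(5,5) = 5
Cyclic? No (gcd=5)

|ℤ_5×ℤ_5| = 25, max element order = 5


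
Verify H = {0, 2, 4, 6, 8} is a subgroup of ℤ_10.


Subgroup test for H = {0, 2, 4, 6, 8} in (ℤ_10, +):
(1) 0 ∈ H? Yes
(2) Closure: for all a,b ∈ H, (a+b) mod 10 ∈ H? Yes
(3) Inverses: for all a ∈ H, -a mod 10 ∈ H? Yes

Yes, H is a subgroup of ℤ_10


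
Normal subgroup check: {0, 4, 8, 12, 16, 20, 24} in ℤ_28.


H = {0, 4, 8, 12, 16, 20, 24} in ℤ_28
ℤ_28 is abelian; every subgroup of an abelian group is normal

Yes, normal subgroup


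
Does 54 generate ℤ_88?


g generates ℤ_n iff gcd(g, n) = 1
gcd(54, 88) = 2
Since gcd = 2 ≠ 1, ⟨54⟩ has order 44 < 88, so 54 is not a generator.

No, 54 does not generate ℤ_88


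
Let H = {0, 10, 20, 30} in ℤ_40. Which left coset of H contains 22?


22 + H = {22 + h (mod 40) : h ∈ H}
22+0=22, 22+10=32, 22+20=2, 22+30=12
22 + H = {2, 12, 22, 32} = 2 + H

22 + H = {2, 12, 22, 32}


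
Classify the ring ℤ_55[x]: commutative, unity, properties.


ℤ_55 has zero divisors (5·11 ≡ 0), and these lift to constant zero divisors in ℤ_55[x]; so not an integral domain
Commutative: Yes
Integral domain: No
Has unity: Yes

ℤ_55[x]: Commutative=Yes, Unity=Yes


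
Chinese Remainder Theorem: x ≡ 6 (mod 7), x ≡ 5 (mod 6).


m₁ = 7, m₂ = 6, gcd = 1, so CRT applies. M = m₁·m₂ = 42
Let M₁ = M/m₁ = 6, M₂ = M/m₂ = 7
Find y₁ ≡ M₁⁻¹ (mod m₁): 6⁻¹ ≡ 6 (mod 7)
Find y₂ ≡ M₂⁻¹ (mod m₂): 7⁻¹ ≡ 1 (mod 6)
x = a₁·M₁·y₁ + a₂·M₂·y₂ = 6·6·6 + 5·7·1 = 251
Reduce mod 42: x ≡ 41
Check: 41 mod 7 = 6 ✓, 41 mod 6 = 5 ✓

x ≡ 41 (mod 42)


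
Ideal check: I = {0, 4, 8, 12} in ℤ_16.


Check ideal conditions for I = {0, 4, 8, 12} in ℤ_16:
(1) I is an additive subgroup? Yes
(2) For r ∈ ℤ_16 and a ∈ I: r·a ∈ I? Yes

Yes, I is an ideal of ℤ_16


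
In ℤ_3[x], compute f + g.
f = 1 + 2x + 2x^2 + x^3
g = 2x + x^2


Add coefficients mod 3:
x^0: 1 + 0 = 1 (mod 3)
x^1: 2 + 2 = 1 (mod 3)
x^2: 2 + 1 = 0 (mod 3)
x^3: 1 + 0 = 1 (mod 3)
Result: 1 + x + x^3

f + g = 1 + x + x^3


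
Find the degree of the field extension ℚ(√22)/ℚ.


√22 has minimal polynomial x² - 22 (irreducible over ℚ since 22 is squarefree)

[ℚ(√22)/ℚ] = 2


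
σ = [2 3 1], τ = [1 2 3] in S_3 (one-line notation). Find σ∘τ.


σ∘τ: apply τ first, then σ
1 →τ 1 →σ 2
2 →τ 2 →σ 3
3 →τ 3 →σ 1

σ∘τ = [2 3 1]


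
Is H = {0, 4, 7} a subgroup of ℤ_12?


Subgroup test for H = {0, 4, 7} in (ℤ_12, +):
(1) 0 ∈ H? Yes
(2) Closure: for all a,b ∈ H, (a+b) mod 12 ∈ H? No  [counterexample: 4 + 4 = 8 ∉ H]
(3) Inverses: for all a ∈ H, -a mod 12 ∈ H? No

No, H is not a subgroup of ℤ_12


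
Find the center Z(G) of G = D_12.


Z(G) = {g ∈ G | gx = xg for all x ∈ G}
For even n, Z(D_n) = {e, r^(n/2)}: the 180° rotation r^6 commutes with every reflection and rotation

Z(D_12) = {e, r^6}


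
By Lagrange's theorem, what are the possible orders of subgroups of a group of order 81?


Lagrange's theorem: |H| divides |G|
|G| = 81
Divisors of 81: 1, 3, 9, 27, 81

Possible subgroup orders: {1, 3, 9, 27, 81}
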